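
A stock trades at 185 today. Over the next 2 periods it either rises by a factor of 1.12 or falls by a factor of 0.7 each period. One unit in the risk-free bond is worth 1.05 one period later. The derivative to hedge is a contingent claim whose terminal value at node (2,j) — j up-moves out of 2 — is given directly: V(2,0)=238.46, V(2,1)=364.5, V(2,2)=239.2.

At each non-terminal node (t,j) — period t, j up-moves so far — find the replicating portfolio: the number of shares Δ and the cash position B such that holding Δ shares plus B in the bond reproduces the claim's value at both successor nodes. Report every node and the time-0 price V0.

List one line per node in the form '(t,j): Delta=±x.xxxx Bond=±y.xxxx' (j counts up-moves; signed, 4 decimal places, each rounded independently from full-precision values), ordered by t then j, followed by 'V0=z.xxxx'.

(0,0): Delta=-1.0224 Bond=437.6508
(1,0): Delta=2.3173 Bond=27.0413
(1,1): Delta=-1.4398 Bond=546.0317
V0=248.5125

Under the risk-neutral measure, an up-move has probability p* = (R−d)/(u−d) = 0.8333 and values discount at R = 1.05.
At expiry t=2: V(2,0)=238.4600, V(2,1)=364.5000, V(2,2)=239.2000
Node (1,0) S=129.5000: V=(p*·364.5000+(1−p*)·238.4600)/1.05=327.1365; Δ=(364.5000−238.4600)/(145.0400−90.6500)=2.3173; B=V−Δ·S=27.0413
Node (1,1) S=207.2000: V=(p*·239.2000+(1−p*)·364.5000)/1.05=247.6984; Δ=(239.2000−364.5000)/(232.0640−145.0400)=-1.4398; B=V−Δ·S=546.0317
Node (0,0) S=185.0000: V=(p*·247.6984+(1−p*)·327.1365)/1.05=248.5125; Δ=(247.6984−327.1365)/(207.2000−129.5000)=-1.0224; B=V−Δ·S=437.6508
Self-financing check: at every node Δ·S+B equals the discounted successor values.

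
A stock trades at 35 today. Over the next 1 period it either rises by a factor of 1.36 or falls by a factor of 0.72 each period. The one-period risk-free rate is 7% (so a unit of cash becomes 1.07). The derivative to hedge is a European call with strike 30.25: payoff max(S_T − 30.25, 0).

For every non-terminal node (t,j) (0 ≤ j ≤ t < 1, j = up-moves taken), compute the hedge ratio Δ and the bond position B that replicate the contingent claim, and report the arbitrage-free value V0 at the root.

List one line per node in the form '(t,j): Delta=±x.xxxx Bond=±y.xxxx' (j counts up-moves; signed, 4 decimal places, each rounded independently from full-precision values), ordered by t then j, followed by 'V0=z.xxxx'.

The replicating-portfolio and risk-neutral prices coincide; use p* = (1.07−0.72)/(1.36−0.72) = 0.5469 for the latter.
Terminal payoffs: V(1,0)=0.0000, V(1,1)=17.3500
Node (0,0) S=35.0000: V=(p*·17.3500+(1−p*)·0.0000)/1.07=8.8676; Δ=(17.3500−0.0000)/(47.6000−25.2000)=0.7746; B=V−Δ·S=-18.2418
The time-0 hedge costs 8.8676, which is the no-arbitrage price.

(0,0): Delta=0.7746 Bond=-18.2418
V0=8.8676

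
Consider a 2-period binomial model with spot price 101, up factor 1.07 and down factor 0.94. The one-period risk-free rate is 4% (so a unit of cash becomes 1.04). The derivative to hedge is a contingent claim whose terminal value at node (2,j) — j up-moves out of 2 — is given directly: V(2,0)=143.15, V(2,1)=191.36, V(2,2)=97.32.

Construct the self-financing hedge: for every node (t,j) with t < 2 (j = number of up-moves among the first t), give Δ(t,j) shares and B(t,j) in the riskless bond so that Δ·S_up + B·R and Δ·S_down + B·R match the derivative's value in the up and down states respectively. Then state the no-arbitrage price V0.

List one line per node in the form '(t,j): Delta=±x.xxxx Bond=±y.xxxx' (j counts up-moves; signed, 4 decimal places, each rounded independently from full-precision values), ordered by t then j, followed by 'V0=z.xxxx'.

The replicating-portfolio and risk-neutral prices coincide; use p* = (1.04−0.94)/(1.07−0.94) = 0.7692 for the latter.
Terminal values V(2,·): V(2,0)=143.1500, V(2,1)=191.3600, V(2,2)=97.3200
Node (1,0) S=94.9400: V=(p*·191.3600+(1−p*)·143.1500)/1.04=173.3025; Δ=(191.3600−143.1500)/(101.5858−89.2436)=3.9061; B=V−Δ·S=-197.5436
Node (1,1) S=108.0700: V=(p*·97.3200+(1−p*)·191.3600)/1.04=114.4438; Δ=(97.3200−191.3600)/(115.6349−101.5858)=-6.6937; B=V−Δ·S=837.8284
Node (0,0) S=101.0000: V=(p*·114.4438+(1−p*)·173.3025)/1.04=123.1025; Δ=(114.4438−173.3025)/(108.0700−94.9400)=-4.4828; B=V−Δ·S=575.8619
The time-0 hedge costs 123.1025, which is the no-arbitrage price.

(0,0): Delta=-4.4828 Bond=575.8619
(1,0): Delta=3.9061 Bond=-197.5436
(1,1): Delta=-6.6937 Bond=837.8284
V0=123.1025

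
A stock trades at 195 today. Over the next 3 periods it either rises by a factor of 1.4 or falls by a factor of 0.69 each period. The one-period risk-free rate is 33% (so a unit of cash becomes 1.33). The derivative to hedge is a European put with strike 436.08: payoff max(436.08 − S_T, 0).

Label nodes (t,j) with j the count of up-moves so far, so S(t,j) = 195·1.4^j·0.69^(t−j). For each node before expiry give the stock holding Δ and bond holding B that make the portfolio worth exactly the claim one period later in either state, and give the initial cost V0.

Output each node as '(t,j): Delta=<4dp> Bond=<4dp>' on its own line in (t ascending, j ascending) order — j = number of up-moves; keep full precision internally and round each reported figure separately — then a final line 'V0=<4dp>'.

(0,0): Delta=-0.6715 Bond=152.1292
(1,0): Delta=-1.0000 Bond=246.5261
(1,1): Delta=-0.6538 Bond=197.4981
(2,0): Delta=-1.0000 Bond=327.8797
(2,1): Delta=-1.0000 Bond=327.8797
(2,2): Delta=-0.6352 Bond=255.5404
V0=21.1789

Under the risk-neutral measure, an up-move has probability p* = (R−d)/(u−d) = 0.9014 and values discount at R = 1.33.
Payoff layer (t=3): V(3,0)=372.0207, V(3,1)=306.1047, V(3,2)=172.3620, V(3,3)=0.0000
  t=2,j=0: stock 92.8395 → up 129.9753 (V=306.1047), down 64.0593 (V=372.0207). Price 235.0402; hedge Δ=-1.0000, bond B=327.8797.
  t=2,j=1: stock 188.3700 → up 263.7180 (V=172.3620), down 129.9753 (V=306.1047). Price 139.5097; hedge Δ=-1.0000, bond B=327.8797.
  t=2,j=2: stock 382.2000 → up 535.0800 (V=0.0000), down 263.7180 (V=172.3620). Price 12.7770; hedge Δ=-0.6352, bond B=255.5404.
  t=1,j=0: stock 134.5500 → up 188.3700 (V=139.5097), down 92.8395 (V=235.0402). Price 111.9761; hedge Δ=-1.0000, bond B=246.5261.
  t=1,j=1: stock 273.0000 → up 382.2000 (V=12.7770), down 188.3700 (V=139.5097). Price 19.0013; hedge Δ=-0.6538, bond B=197.4981.
  t=0,j=0: stock 195.0000 → up 273.0000 (V=19.0013), down 134.5500 (V=111.9761). Price 21.1789; hedge Δ=-0.6715, bond B=152.1292.
Each (Δ,B) replicates both successor values, so the strategy is self-financing and V0 is arbitrage-free.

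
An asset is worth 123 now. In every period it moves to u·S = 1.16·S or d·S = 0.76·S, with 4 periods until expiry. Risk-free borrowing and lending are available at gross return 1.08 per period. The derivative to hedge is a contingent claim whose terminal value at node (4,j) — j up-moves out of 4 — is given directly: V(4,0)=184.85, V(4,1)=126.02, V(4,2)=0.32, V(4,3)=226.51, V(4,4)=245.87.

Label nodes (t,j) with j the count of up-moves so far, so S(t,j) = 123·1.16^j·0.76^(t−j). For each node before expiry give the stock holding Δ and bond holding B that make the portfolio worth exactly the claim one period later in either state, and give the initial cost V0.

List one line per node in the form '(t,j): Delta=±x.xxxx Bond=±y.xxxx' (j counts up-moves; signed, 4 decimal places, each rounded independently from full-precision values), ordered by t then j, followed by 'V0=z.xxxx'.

(0,0): Delta=1.3591 Bond=-22.3207
(1,0): Delta=2.3429 Bond=-116.0782
(1,1): Delta=1.1979 Bond=-1.1133
(2,0): Delta=-3.6599 Bond=301.1020
(2,1): Delta=3.3261 Bond=-231.9811
(2,2): Delta=0.8493 Bond=56.4923
(3,0): Delta=-2.7239 Bond=274.6546
(3,1): Delta=-3.8132 Bond=337.8241
(3,2): Delta=4.4955 Bond=-397.6306
(3,3): Delta=0.2521 Bond=175.6722
V0=144.8434

The replicating-portfolio and risk-neutral prices coincide; use p* = (1.08−0.76)/(1.16−0.76) = 0.8000 for the latter.
At expiry t=4: V(4,0)=184.8500, V(4,1)=126.0200, V(4,2)=0.3200, V(4,3)=226.5100, V(4,4)=245.8700
  t=3,j=0: stock 53.9940 → up 62.6331 (V=126.0200), down 41.0355 (V=184.8500). Price 127.5796; hedge Δ=-2.7239, bond B=274.6546.
  t=3,j=1: stock 82.4120 → up 95.5979 (V=0.3200), down 62.6331 (V=126.0200). Price 23.5741; hedge Δ=-3.8132, bond B=337.8241.
  t=3,j=2: stock 125.7867 → up 145.9126 (V=226.5100), down 95.5979 (V=0.3200). Price 167.8444; hedge Δ=4.4955, bond B=-397.6306.
  t=3,j=3: stock 191.9902 → up 222.7086 (V=245.8700), down 145.9126 (V=226.5100). Price 224.0722; hedge Δ=0.2521, bond B=175.6722.
  t=2,j=0: stock 71.0448 → up 82.4120 (V=23.5741), down 53.9940 (V=127.5796). Price 41.0881; hedge Δ=-3.6599, bond B=301.1020.
  t=2,j=1: stock 108.4368 → up 125.7867 (V=167.8444), down 82.4120 (V=23.5741). Price 128.6948; hedge Δ=3.3261, bond B=-231.9811.
  t=2,j=2: stock 165.5088 → up 191.9902 (V=224.0722), down 125.7867 (V=167.8444). Price 197.0617; hedge Δ=0.8493, bond B=56.4923.
  t=1,j=0: stock 93.4800 → up 108.4368 (V=128.6948), down 71.0448 (V=41.0881). Price 102.9384; hedge Δ=2.3429, bond B=-116.0782.
  t=1,j=1: stock 142.6800 → up 165.5088 (V=197.0617), down 108.4368 (V=128.6948). Price 169.8040; hedge Δ=1.1979, bond B=-1.1133.
  t=0,j=0: stock 123.0000 → up 142.6800 (V=169.8040), down 93.4800 (V=102.9384). Price 144.8434; hedge Δ=1.3591, bond B=-22.3207.
Check: Δ(0,0)·S0 + B(0,0) = 144.8434 = V0.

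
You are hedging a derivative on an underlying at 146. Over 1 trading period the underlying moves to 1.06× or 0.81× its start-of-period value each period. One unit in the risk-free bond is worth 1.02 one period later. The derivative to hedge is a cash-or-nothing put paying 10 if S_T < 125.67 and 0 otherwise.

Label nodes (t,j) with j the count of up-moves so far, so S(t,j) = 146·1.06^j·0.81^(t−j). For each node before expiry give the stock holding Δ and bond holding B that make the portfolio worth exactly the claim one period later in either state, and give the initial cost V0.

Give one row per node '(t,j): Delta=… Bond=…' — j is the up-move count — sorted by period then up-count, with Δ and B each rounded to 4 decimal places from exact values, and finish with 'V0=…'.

(0,0): Delta=-0.2740 Bond=41.5686
V0=1.5686

Under the risk-neutral measure, an up-move has probability p* = (R−d)/(u−d) = 0.8400 and values discount at R = 1.02.
Payoff layer (t=1): V(1,0)=10.0000, V(1,1)=0.0000
(0,0): S=146.0000. Δ = (V_up−V_dn)/(S_up−S_dn) = (0.0000−10.0000)/(154.7600−118.2600) = -0.2740. V = [p*·0.0000 + (1−p*)·10.0000]/1.02 = 1.5686. B = V − Δ·S = 41.5686.
The time-0 hedge costs 1.5686, which is the no-arbitrage price.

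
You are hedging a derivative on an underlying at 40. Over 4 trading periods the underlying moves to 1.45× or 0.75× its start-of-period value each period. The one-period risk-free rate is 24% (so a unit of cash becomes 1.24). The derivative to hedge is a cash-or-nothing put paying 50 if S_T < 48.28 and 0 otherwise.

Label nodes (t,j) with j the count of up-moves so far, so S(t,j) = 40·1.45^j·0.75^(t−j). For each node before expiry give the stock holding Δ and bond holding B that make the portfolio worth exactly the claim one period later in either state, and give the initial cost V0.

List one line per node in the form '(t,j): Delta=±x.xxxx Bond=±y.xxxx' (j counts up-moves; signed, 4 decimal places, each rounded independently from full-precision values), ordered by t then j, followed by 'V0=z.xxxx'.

(0,0): Delta=-0.4130 Bond=23.8874
(1,0): Delta=-0.7588 Bond=39.9922
(1,1): Delta=-0.3364 Bond=25.1754
(2,0): Delta=0.0000 Bond=32.5182
(2,1): Delta=-0.9270 Bond=56.9069
(2,2): Delta=-0.2055 Bond=20.2077
(3,0): Delta=0.0000 Bond=40.3226
(3,1): Delta=0.0000 Bond=40.3226
(3,2): Delta=-1.1324 Bond=83.5253
(3,3): Delta=0.0000 Bond=0.0000
V0=7.3661

No-arbitrage ⇒ martingale measure with p* = (R−d)/(u−d) = 0.7000.
Payoff layer (t=4): V(4,0)=50.0000, V(4,1)=50.0000, V(4,2)=50.0000, V(4,3)=0.0000, V(4,4)=0.0000
(3,0): S=16.8750. Δ = (V_up−V_dn)/(S_up−S_dn) = (50.0000−50.0000)/(24.4688−12.6562) = 0.0000. V = [p*·50.0000 + (1−p*)·50.0000]/1.24 = 40.3226. B = V − Δ·S = 40.3226.
(3,1): S=32.6250. Δ = (V_up−V_dn)/(S_up−S_dn) = (50.0000−50.0000)/(47.3062−24.4688) = 0.0000. V = [p*·50.0000 + (1−p*)·50.0000]/1.24 = 40.3226. B = V − Δ·S = 40.3226.
(3,2): S=63.0750. Δ = (V_up−V_dn)/(S_up−S_dn) = (0.0000−50.0000)/(91.4587−47.3062) = -1.1324. V = [p*·0.0000 + (1−p*)·50.0000]/1.24 = 12.0968. B = V − Δ·S = 83.5253.
(3,3): S=121.9450. Δ = (V_up−V_dn)/(S_up−S_dn) = (0.0000−0.0000)/(176.8202−91.4587) = 0.0000. V = [p*·0.0000 + (1−p*)·0.0000]/1.24 = 0.0000. B = V − Δ·S = 0.0000.
(2,0): S=22.5000. Δ = (V_up−V_dn)/(S_up−S_dn) = (40.3226−40.3226)/(32.6250−16.8750) = 0.0000. V = [p*·40.3226 + (1−p*)·40.3226]/1.24 = 32.5182. B = V − Δ·S = 32.5182.
(2,1): S=43.5000. Δ = (V_up−V_dn)/(S_up−S_dn) = (12.0968−40.3226)/(63.0750−32.6250) = -0.9270. V = [p*·12.0968 + (1−p*)·40.3226]/1.24 = 16.5843. B = V − Δ·S = 56.9069.
(2,2): S=84.1000. Δ = (V_up−V_dn)/(S_up−S_dn) = (0.0000−12.0968)/(121.9450−63.0750) = -0.2055. V = [p*·0.0000 + (1−p*)·12.0968]/1.24 = 2.9266. B = V − Δ·S = 20.2077.
(1,0): S=30.0000. Δ = (V_up−V_dn)/(S_up−S_dn) = (16.5843−32.5182)/(43.5000−22.5000) = -0.7588. V = [p*·16.5843 + (1−p*)·32.5182]/1.24 = 17.2294. B = V − Δ·S = 39.9922.
(1,1): S=58.0000. Δ = (V_up−V_dn)/(S_up−S_dn) = (2.9266−16.5843)/(84.1000−43.5000) = -0.3364. V = [p*·2.9266 + (1−p*)·16.5843]/1.24 = 5.6645. B = V − Δ·S = 25.1754.
(0,0): S=40.0000. Δ = (V_up−V_dn)/(S_up−S_dn) = (5.6645−17.2294)/(58.0000−30.0000) = -0.4130. V = [p*·5.6645 + (1−p*)·17.2294]/1.24 = 7.3661. B = V − Δ·S = 23.8874.
Check: Δ(0,0)·S0 + B(0,0) = 7.3661 = V0.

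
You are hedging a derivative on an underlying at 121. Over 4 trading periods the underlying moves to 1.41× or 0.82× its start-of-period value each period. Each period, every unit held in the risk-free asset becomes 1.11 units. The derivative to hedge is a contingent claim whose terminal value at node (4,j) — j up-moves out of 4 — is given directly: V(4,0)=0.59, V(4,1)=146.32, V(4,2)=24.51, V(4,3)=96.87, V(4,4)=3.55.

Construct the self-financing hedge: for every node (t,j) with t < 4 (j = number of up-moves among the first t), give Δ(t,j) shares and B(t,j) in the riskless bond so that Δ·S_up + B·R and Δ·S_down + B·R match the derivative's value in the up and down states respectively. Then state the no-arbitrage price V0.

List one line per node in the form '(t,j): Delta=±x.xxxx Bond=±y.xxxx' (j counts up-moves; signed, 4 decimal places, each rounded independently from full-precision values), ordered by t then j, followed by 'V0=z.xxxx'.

(0,0): Delta=-0.1198 Bond=61.0334
(1,0): Delta=-0.0794 Bond=63.7404
(1,1): Delta=-0.1441 Bond=71.8918
(2,0): Delta=0.2670 Bond=42.5667
(2,1): Delta=-0.2878 Bond=99.9090
(2,2): Delta=-0.0576 Bond=58.9975
(3,0): Delta=3.7023 Bond=-181.9369
(3,1): Delta=-1.7997 Bond=284.3381
(3,2): Delta=0.6217 Bond=-68.5208
(3,3): Delta=-0.4663 Bond=204.1162
V0=46.5387

Since d<R<u, set p* = (R−d)/(u−d) = 0.4915; price each node as the discounted p*-expectation of its children.
Payoff layer (t=4): V(4,0)=0.5900, V(4,1)=146.3200, V(4,2)=24.5100, V(4,3)=96.8700, V(4,4)=3.5500
  t=3,j=0: stock 66.7155 → up 94.0689 (V=146.3200), down 54.7067 (V=0.5900). Price 65.0631; hedge Δ=3.7023, bond B=-181.9369.
  t=3,j=1: stock 114.7182 → up 161.7526 (V=24.5100), down 94.0689 (V=146.3200). Price 77.8804; hedge Δ=-1.7997, bond B=284.3381.
  t=3,j=2: stock 197.2593 → up 278.1356 (V=96.8700), down 161.7526 (V=24.5100). Price 54.1232; hedge Δ=0.6217, bond B=-68.5208.
  t=3,j=3: stock 339.1897 → up 478.2575 (V=3.5500), down 278.1356 (V=96.8700). Price 45.9467; hedge Δ=-0.4663, bond B=204.1162.
  t=2,j=0: stock 81.3604 → up 114.7182 (V=77.8804), down 66.7155 (V=65.0631). Price 64.2911; hedge Δ=0.2670, bond B=42.5667.
  t=2,j=1: stock 139.9002 → up 197.2593 (V=54.1232), down 114.7182 (V=77.8804). Price 59.6425; hedge Δ=-0.2878, bond B=99.9090.
  t=2,j=2: stock 240.5601 → up 339.1897 (V=45.9467), down 197.2593 (V=54.1232). Price 45.1390; hedge Δ=-0.0576, bond B=58.9975.
  t=1,j=0: stock 99.2200 → up 139.9002 (V=59.6425), down 81.3604 (V=64.2911). Price 55.8614; hedge Δ=-0.0794, bond B=63.7404.
  t=1,j=1: stock 170.6100 → up 240.5601 (V=45.1390), down 139.9002 (V=59.6425). Price 47.3096; hedge Δ=-0.1441, bond B=71.8918.
  t=0,j=0: stock 121.0000 → up 170.6100 (V=47.3096), down 99.2200 (V=55.8614). Price 46.5387; hedge Δ=-0.1198, bond B=61.0334.
The time-0 hedge costs 46.5387, which is the no-arbitrage price.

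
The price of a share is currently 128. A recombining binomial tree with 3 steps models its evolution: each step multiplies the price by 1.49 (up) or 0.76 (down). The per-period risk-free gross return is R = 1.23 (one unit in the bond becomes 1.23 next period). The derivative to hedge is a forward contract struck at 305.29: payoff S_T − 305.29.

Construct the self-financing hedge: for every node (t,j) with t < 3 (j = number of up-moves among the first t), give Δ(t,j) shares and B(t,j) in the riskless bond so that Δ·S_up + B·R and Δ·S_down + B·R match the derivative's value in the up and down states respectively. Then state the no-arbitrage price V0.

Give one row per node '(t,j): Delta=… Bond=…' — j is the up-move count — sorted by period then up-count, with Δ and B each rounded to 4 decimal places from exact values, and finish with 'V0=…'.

Risk-neutral probability p* = (R−d)/(u−d) = (1.23−0.76)/(1.49−0.76) = 0.6438.
At expiry t=3: V(3,0)=-249.1011, V(3,1)=-195.1301, V(3,2)=-89.3187, V(3,3)=118.1275
(2,0): S=73.9328. Δ = (V_up−V_dn)/(S_up−S_dn) = (-195.1301−-249.1011)/(110.1599−56.1889) = 1.0000. V = [p*·-195.1301 + (1−p*)·-249.1011]/1.23 = -174.2705. B = V − Δ·S = -248.2033.
(2,1): S=144.9472. Δ = (V_up−V_dn)/(S_up−S_dn) = (-89.3187−-195.1301)/(215.9713−110.1599) = 1.0000. V = [p*·-89.3187 + (1−p*)·-195.1301]/1.23 = -103.2561. B = V − Δ·S = -248.2033.
(2,2): S=284.1728. Δ = (V_up−V_dn)/(S_up−S_dn) = (118.1275−-89.3187)/(423.4175−215.9713) = 1.0000. V = [p*·118.1275 + (1−p*)·-89.3187]/1.23 = 35.9695. B = V − Δ·S = -248.2033.
(1,0): S=97.2800. Δ = (V_up−V_dn)/(S_up−S_dn) = (-103.2561−-174.2705)/(144.9472−73.9328) = 1.0000. V = [p*·-103.2561 + (1−p*)·-174.2705]/1.23 = -104.5113. B = V − Δ·S = -201.7913.
(1,1): S=190.7200. Δ = (V_up−V_dn)/(S_up−S_dn) = (35.9695−-103.2561)/(284.1728−144.9472) = 1.0000. V = [p*·35.9695 + (1−p*)·-103.2561]/1.23 = -11.0713. B = V − Δ·S = -201.7913.
(0,0): S=128.0000. Δ = (V_up−V_dn)/(S_up−S_dn) = (-11.0713−-104.5113)/(190.7200−97.2800) = 1.0000. V = [p*·-11.0713 + (1−p*)·-104.5113]/1.23 = -36.0579. B = V − Δ·S = -164.0579.
Each (Δ,B) replicates both successor values, so the strategy is self-financing and V0 is arbitrage-free.

(0,0): Delta=1.0000 Bond=-164.0579
(1,0): Delta=1.0000 Bond=-201.7913
(1,1): Delta=1.0000 Bond=-201.7913
(2,0): Delta=1.0000 Bond=-248.2033
(2,1): Delta=1.0000 Bond=-248.2033
(2,2): Delta=1.0000 Bond=-248.2033
V0=-36.0579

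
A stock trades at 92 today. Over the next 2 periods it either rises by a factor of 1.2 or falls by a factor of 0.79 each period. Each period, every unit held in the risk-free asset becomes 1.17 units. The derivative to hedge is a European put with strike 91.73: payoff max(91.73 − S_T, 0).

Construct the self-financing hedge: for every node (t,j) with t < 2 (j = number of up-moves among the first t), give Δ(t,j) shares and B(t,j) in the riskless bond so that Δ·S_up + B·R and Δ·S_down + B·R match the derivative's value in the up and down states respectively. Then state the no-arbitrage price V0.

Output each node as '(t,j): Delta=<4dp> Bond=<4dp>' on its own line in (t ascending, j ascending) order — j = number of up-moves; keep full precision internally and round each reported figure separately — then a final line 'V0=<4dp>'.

No-arbitrage ⇒ martingale measure with p* = (R−d)/(u−d) = 0.9268.
Terminal payoffs: V(2,0)=34.3128, V(2,1)=4.5140, V(2,2)=0.0000
Node (1,0) S=72.6800: V=(p*·4.5140+(1−p*)·34.3128)/1.17=5.7217; Δ=(4.5140−34.3128)/(87.2160−57.4172)=-1.0000; B=V−Δ·S=78.4017
Node (1,1) S=110.4000: V=(p*·0.0000+(1−p*)·4.5140)/1.17=0.2823; Δ=(0.0000−4.5140)/(132.4800−87.2160)=-0.0997; B=V−Δ·S=11.2921
Node (0,0) S=92.0000: V=(p*·0.2823+(1−p*)·5.7217)/1.17=0.5815; Δ=(0.2823−5.7217)/(110.4000−72.6800)=-0.1442; B=V−Δ·S=13.8483
Root portfolio cost Δ·92+B reproduces V0=0.5815.

(0,0): Delta=-0.1442 Bond=13.8483
(1,0): Delta=-1.0000 Bond=78.4017
(1,1): Delta=-0.0997 Bond=11.2921
V0=0.5815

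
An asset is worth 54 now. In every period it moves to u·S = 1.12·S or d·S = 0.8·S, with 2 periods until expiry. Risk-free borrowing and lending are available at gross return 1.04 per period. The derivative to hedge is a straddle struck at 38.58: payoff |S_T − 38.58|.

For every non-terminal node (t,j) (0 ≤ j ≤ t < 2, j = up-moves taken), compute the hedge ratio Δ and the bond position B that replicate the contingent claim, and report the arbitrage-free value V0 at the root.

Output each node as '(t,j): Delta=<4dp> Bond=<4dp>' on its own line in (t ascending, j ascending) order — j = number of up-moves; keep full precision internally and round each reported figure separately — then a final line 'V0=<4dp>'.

(0,0): Delta=0.8882 Bond=-29.1651
(1,0): Delta=0.4184 Bond=-10.0385
(1,1): Delta=1.0000 Bond=-37.0962
V0=18.7952

The replicating-portfolio and risk-neutral prices coincide; use p* = (1.04−0.8)/(1.12−0.8) = 0.7500 for the latter.
At expiry t=2: V(2,0)=4.0200, V(2,1)=9.8040, V(2,2)=29.1576
Node (1,0) S=43.2000: V=(p*·9.8040+(1−p*)·4.0200)/1.04=8.0365; Δ=(9.8040−4.0200)/(48.3840−34.5600)=0.4184; B=V−Δ·S=-10.0385
Node (1,1) S=60.4800: V=(p*·29.1576+(1−p*)·9.8040)/1.04=23.3838; Δ=(29.1576−9.8040)/(67.7376−48.3840)=1.0000; B=V−Δ·S=-37.0962
Node (0,0) S=54.0000: V=(p*·23.3838+(1−p*)·8.0365)/1.04=18.7952; Δ=(23.3838−8.0365)/(60.4800−43.2000)=0.8882; B=V−Δ·S=-29.1651
Self-financing check: at every node Δ·S+B equals the discounted successor values.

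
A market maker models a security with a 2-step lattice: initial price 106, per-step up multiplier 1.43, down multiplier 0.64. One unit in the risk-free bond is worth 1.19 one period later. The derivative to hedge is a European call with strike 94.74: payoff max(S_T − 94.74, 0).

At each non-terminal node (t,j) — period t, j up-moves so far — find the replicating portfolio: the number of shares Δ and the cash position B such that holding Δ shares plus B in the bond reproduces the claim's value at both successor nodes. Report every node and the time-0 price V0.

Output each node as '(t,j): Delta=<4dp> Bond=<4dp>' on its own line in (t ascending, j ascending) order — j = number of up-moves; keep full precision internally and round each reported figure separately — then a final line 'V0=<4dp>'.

(0,0): Delta=0.8435 Bond=-46.9721
(1,0): Delta=0.0424 Bond=-1.5462
(1,1): Delta=1.0000 Bond=-79.6134
V0=42.4428

The replicating-portfolio and risk-neutral prices coincide; use p* = (1.19−0.64)/(1.43−0.64) = 0.6962 for the latter.
Terminal values V(2,·): V(2,0)=0.0000, V(2,1)=2.2712, V(2,2)=122.0194
Node (1,0) S=67.8400: V=(p*·2.2712+(1−p*)·0.0000)/1.19=1.3288; Δ=(2.2712−0.0000)/(97.0112−43.4176)=0.0424; B=V−Δ·S=-1.5462
Node (1,1) S=151.5800: V=(p*·122.0194+(1−p*)·2.2712)/1.19=71.9666; Δ=(122.0194−2.2712)/(216.7594−97.0112)=1.0000; B=V−Δ·S=-79.6134
Node (0,0) S=106.0000: V=(p*·71.9666+(1−p*)·1.3288)/1.19=42.4428; Δ=(71.9666−1.3288)/(151.5800−67.8400)=0.8435; B=V−Δ·S=-46.9721
Check: Δ(0,0)·S0 + B(0,0) = 42.4428 = V0.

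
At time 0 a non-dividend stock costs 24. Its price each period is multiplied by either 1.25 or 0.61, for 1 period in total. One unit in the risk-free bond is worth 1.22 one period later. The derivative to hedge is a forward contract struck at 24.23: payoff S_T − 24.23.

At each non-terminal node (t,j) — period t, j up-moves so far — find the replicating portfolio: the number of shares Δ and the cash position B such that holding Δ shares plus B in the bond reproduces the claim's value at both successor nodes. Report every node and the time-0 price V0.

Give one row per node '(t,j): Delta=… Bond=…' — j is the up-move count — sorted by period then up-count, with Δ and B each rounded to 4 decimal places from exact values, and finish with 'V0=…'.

(0,0): Delta=1.0000 Bond=-19.8607
V0=4.1393

The replicating-portfolio and risk-neutral prices coincide; use p* = (1.22−0.61)/(1.25−0.61) = 0.9531 for the latter.
Terminal payoffs: V(1,0)=-9.5900, V(1,1)=5.7700
(0,0): S=24.0000. Δ = (V_up−V_dn)/(S_up−S_dn) = (5.7700−-9.5900)/(30.0000−14.6400) = 1.0000. V = [p*·5.7700 + (1−p*)·-9.5900]/1.22 = 4.1393. B = V − Δ·S = -19.8607.
Check: Δ(0,0)·S0 + B(0,0) = 4.1393 = V0.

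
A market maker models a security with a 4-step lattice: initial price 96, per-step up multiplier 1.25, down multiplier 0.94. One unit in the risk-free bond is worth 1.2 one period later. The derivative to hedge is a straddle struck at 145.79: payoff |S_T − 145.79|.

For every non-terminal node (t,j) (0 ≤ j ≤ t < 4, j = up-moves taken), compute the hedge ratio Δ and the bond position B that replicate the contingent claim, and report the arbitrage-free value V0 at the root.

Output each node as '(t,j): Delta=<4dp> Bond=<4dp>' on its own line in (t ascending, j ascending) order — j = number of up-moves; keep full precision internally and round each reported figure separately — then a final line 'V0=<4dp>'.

(0,0): Delta=0.7369 Bond=-42.9739
(1,0): Delta=0.0638 Bond=9.1713
(1,1): Delta=0.8342 Bond=-63.2494
(2,0): Delta=-1.0000 Bond=101.2431
(2,1): Delta=0.2176 Bond=-6.3478
(2,2): Delta=0.9234 Bond=-89.2745
(3,0): Delta=-1.0000 Bond=121.4917
(3,1): Delta=-1.0000 Bond=121.4917
(3,2): Delta=0.3937 Bond=-32.4460
(3,3): Delta=1.0000 Bond=-121.4917
V0=27.7679

No-arbitrage ⇒ martingale measure with p* = (R−d)/(u−d) = 0.8387.
Terminal values V(4,·): V(4,0)=70.8381, V(4,1)=46.1199, V(4,2)=13.2500, V(4,3)=30.4600, V(4,4)=88.5850
  t=3,j=0: stock 79.7361 → up 99.6701 (V=46.1199), down 74.9519 (V=70.8381). Price 41.7556; hedge Δ=-1.0000, bond B=121.4917.
  t=3,j=1: stock 106.0320 → up 132.5400 (V=13.2500), down 99.6701 (V=46.1199). Price 15.4597; hedge Δ=-1.0000, bond B=121.4917.
  t=3,j=2: stock 141.0000 → up 176.2500 (V=30.4600), down 132.5400 (V=13.2500). Price 23.0702; hedge Δ=0.3937, bond B=-32.4460.
  t=3,j=3: stock 187.5000 → up 234.3750 (V=88.5850), down 176.2500 (V=30.4600). Price 66.0083; hedge Δ=1.0000, bond B=-121.4917.
  t=2,j=0: stock 84.8256 → up 106.0320 (V=15.4597), down 79.7361 (V=41.7556). Price 16.4175; hedge Δ=-1.0000, bond B=101.2431.
  t=2,j=1: stock 112.8000 → up 141.0000 (V=23.0702), down 106.0320 (V=15.4597). Price 18.2022; hedge Δ=0.2176, bond B=-6.3478.
  t=2,j=2: stock 150.0000 → up 187.5000 (V=66.0083), down 141.0000 (V=23.0702). Price 49.2357; hedge Δ=0.9234, bond B=-89.2745.
  t=1,j=0: stock 90.2400 → up 112.8000 (V=18.2022), down 84.8256 (V=16.4175). Price 14.9286; hedge Δ=0.0638, bond B=9.1713.
  t=1,j=1: stock 120.0000 → up 150.0000 (V=49.2357), down 112.8000 (V=18.2022). Price 36.8586; hedge Δ=0.8342, bond B=-63.2494.
  t=0,j=0: stock 96.0000 → up 120.0000 (V=36.8586), down 90.2400 (V=14.9286). Price 27.7679; hedge Δ=0.7369, bond B=-42.9739.
Each (Δ,B) replicates both successor values, so the strategy is self-financing and V0 is arbitrage-free.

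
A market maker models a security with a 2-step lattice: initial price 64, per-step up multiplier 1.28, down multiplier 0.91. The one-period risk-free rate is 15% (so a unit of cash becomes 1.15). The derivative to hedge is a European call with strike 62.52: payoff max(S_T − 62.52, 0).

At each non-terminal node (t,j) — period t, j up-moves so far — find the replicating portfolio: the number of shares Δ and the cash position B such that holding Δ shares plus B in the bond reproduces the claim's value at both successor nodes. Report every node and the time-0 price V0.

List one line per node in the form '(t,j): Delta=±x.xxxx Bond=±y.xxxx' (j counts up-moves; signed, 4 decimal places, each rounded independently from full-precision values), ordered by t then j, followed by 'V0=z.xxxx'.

(0,0): Delta=0.8772 Bond=-38.5230
(1,0): Delta=0.5581 Bond=-25.7221
(1,1): Delta=1.0000 Bond=-54.3652
V0=17.6147

No-arbitrage ⇒ martingale measure with p* = (R−d)/(u−d) = 0.6486.
Terminal values V(2,·): V(2,0)=0.0000, V(2,1)=12.0272, V(2,2)=42.3376
(1,0): S=58.2400. Δ = (V_up−V_dn)/(S_up−S_dn) = (12.0272−0.0000)/(74.5472−52.9984) = 0.5581. V = [p*·12.0272 + (1−p*)·0.0000]/1.15 = 6.7838. B = V − Δ·S = -25.7221.
(1,1): S=81.9200. Δ = (V_up−V_dn)/(S_up−S_dn) = (42.3376−12.0272)/(104.8576−74.5472) = 1.0000. V = [p*·42.3376 + (1−p*)·12.0272]/1.15 = 27.5548. B = V − Δ·S = -54.3652.
(0,0): S=64.0000. Δ = (V_up−V_dn)/(S_up−S_dn) = (27.5548−6.7838)/(81.9200−58.2400) = 0.8772. V = [p*·27.5548 + (1−p*)·6.7838]/1.15 = 17.6147. B = V − Δ·S = -38.5230.
Root portfolio cost Δ·64+B reproduces V0=17.6147.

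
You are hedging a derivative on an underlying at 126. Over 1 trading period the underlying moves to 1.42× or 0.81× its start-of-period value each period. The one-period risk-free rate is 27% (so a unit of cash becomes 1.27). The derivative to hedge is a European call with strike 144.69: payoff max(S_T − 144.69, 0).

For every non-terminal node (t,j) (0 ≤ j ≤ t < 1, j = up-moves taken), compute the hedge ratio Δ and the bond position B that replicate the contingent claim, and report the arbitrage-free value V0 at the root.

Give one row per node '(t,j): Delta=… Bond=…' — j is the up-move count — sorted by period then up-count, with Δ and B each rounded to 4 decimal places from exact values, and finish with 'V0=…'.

(0,0): Delta=0.4454 Bond=-35.7897
V0=20.3250

The replicating-portfolio and risk-neutral prices coincide; use p* = (1.27−0.81)/(1.42−0.81) = 0.7541 for the latter.
Terminal payoffs: V(1,0)=0.0000, V(1,1)=34.2300
  t=0,j=0: stock 126.0000 → up 178.9200 (V=34.2300), down 102.0600 (V=0.0000). Price 20.3250; hedge Δ=0.4454, bond B=-35.7897.
Each (Δ,B) replicates both successor values, so the strategy is self-financing and V0 is arbitrage-free.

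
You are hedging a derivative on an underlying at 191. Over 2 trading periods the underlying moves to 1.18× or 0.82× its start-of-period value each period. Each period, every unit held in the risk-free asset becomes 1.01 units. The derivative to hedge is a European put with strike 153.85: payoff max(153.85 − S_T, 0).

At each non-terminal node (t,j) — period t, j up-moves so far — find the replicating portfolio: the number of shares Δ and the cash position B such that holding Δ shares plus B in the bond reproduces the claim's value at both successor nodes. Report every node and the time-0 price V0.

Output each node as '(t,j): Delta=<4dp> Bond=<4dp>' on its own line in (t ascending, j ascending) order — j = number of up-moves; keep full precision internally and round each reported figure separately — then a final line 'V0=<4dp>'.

(0,0): Delta=-0.1729 Bond=38.5732
(1,0): Delta=-0.4509 Bond=82.5013
(1,1): Delta=0.0000 Bond=0.0000
V0=5.5572

Risk-neutral probability p* = (R−d)/(u−d) = (1.01−0.82)/(1.18−0.82) = 0.5278.
Terminal payoffs: V(2,0)=25.4216, V(2,1)=0.0000, V(2,2)=0.0000
(1,0): S=156.6200. Δ = (V_up−V_dn)/(S_up−S_dn) = (0.0000−25.4216)/(184.8116−128.4284) = -0.4509. V = [p*·0.0000 + (1−p*)·25.4216]/1.01 = 11.8858. B = V − Δ·S = 82.5013.
(1,1): S=225.3800. Δ = (V_up−V_dn)/(S_up−S_dn) = (0.0000−0.0000)/(265.9484−184.8116) = 0.0000. V = [p*·0.0000 + (1−p*)·0.0000]/1.01 = 0.0000. B = V − Δ·S = 0.0000.
(0,0): S=191.0000. Δ = (V_up−V_dn)/(S_up−S_dn) = (0.0000−11.8858)/(225.3800−156.6200) = -0.1729. V = [p*·0.0000 + (1−p*)·11.8858]/1.01 = 5.5572. B = V − Δ·S = 38.5732.
Each (Δ,B) replicates both successor values, so the strategy is self-financing and V0 is arbitrage-free.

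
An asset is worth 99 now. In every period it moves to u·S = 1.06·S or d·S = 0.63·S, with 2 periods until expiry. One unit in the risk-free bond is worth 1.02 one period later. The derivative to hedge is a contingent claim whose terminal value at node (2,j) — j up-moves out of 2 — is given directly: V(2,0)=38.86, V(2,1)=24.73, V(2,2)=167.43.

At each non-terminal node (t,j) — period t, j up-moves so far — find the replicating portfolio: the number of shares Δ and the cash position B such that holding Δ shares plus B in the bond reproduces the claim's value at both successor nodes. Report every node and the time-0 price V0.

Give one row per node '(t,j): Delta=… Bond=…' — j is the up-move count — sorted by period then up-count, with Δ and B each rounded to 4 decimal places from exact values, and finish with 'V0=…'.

(0,0): Delta=2.9504 Bond=-155.3761
(1,0): Delta=-0.5269 Bond=58.3942
(1,1): Delta=3.1624 Bond=-180.7275
V0=136.7150

Under the risk-neutral measure, an up-move has probability p* = (R−d)/(u−d) = 0.9070 and values discount at R = 1.02.
At expiry t=2: V(2,0)=38.8600, V(2,1)=24.7300, V(2,2)=167.4300
Node (1,0) S=62.3700: V=(p*·24.7300+(1−p*)·38.8600)/1.02=25.5337; Δ=(24.7300−38.8600)/(66.1122−39.2931)=-0.5269; B=V−Δ·S=58.3942
Node (1,1) S=104.9400: V=(p*·167.4300+(1−p*)·24.7300)/1.02=151.1329; Δ=(167.4300−24.7300)/(111.2364−66.1122)=3.1624; B=V−Δ·S=-180.7275
Node (0,0) S=99.0000: V=(p*·151.1329+(1−p*)·25.5337)/1.02=136.7150; Δ=(151.1329−25.5337)/(104.9400−62.3700)=2.9504; B=V−Δ·S=-155.3761
The time-0 hedge costs 136.7150, which is the no-arbitrage price.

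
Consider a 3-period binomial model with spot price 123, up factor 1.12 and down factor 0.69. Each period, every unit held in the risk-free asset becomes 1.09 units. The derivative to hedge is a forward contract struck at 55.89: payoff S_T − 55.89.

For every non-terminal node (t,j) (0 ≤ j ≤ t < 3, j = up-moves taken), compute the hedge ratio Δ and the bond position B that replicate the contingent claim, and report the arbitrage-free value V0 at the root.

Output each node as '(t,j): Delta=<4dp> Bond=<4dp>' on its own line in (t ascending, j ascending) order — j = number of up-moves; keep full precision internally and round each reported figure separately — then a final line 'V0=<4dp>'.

Since d<R<u, set p* = (R−d)/(u−d) = 0.9302; price each node as the discounted p*-expectation of its children.
Terminal values V(3,·): V(3,0)=-15.4834, V(3,1)=9.6975, V(3,2)=50.5709, V(3,3)=116.9161
Node (2,0) S=58.5603: V=(p*·9.6975+(1−p*)·-15.4834)/1.09=7.2851; Δ=(9.6975−-15.4834)/(65.5875−40.4066)=1.0000; B=V−Δ·S=-51.2752
Node (2,1) S=95.0544: V=(p*·50.5709+(1−p*)·9.6975)/1.09=43.7792; Δ=(50.5709−9.6975)/(106.4609−65.5875)=1.0000; B=V−Δ·S=-51.2752
Node (2,2) S=154.2912: V=(p*·116.9161+(1−p*)·50.5709)/1.09=103.0160; Δ=(116.9161−50.5709)/(172.8061−106.4609)=1.0000; B=V−Δ·S=-51.2752
Node (1,0) S=84.8700: V=(p*·43.7792+(1−p*)·7.2851)/1.09=37.8285; Δ=(43.7792−7.2851)/(95.0544−58.5603)=1.0000; B=V−Δ·S=-47.0415
Node (1,1) S=137.7600: V=(p*·103.0160+(1−p*)·43.7792)/1.09=90.7185; Δ=(103.0160−43.7792)/(154.2912−95.0544)=1.0000; B=V−Δ·S=-47.0415
Node (0,0) S=123.0000: V=(p*·90.7185+(1−p*)·37.8285)/1.09=79.8427; Δ=(90.7185−37.8285)/(137.7600−84.8700)=1.0000; B=V−Δ·S=-43.1573
Root portfolio cost Δ·123+B reproduces V0=79.8427.

(0,0): Delta=1.0000 Bond=-43.1573
(1,0): Delta=1.0000 Bond=-47.0415
(1,1): Delta=1.0000 Bond=-47.0415
(2,0): Delta=1.0000 Bond=-51.2752
(2,1): Delta=1.0000 Bond=-51.2752
(2,2): Delta=1.0000 Bond=-51.2752
V0=79.8427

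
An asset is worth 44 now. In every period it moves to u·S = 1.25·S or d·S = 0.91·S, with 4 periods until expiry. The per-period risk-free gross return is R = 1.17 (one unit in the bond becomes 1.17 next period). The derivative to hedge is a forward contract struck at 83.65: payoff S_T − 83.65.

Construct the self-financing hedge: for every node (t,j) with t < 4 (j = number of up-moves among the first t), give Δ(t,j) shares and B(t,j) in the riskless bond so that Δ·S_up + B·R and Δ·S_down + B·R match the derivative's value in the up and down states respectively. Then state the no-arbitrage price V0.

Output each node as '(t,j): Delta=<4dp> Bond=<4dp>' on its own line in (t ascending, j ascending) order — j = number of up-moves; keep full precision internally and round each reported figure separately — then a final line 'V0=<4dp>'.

No-arbitrage ⇒ martingale measure with p* = (R−d)/(u−d) = 0.7647.
Payoff layer (t=4): V(4,0)=-53.4770, V(4,1)=-42.2036, V(4,2)=-26.7181, V(4,3)=-5.4469, V(4,4)=23.7719
Node (3,0) S=33.1571: V=(p*·-42.2036+(1−p*)·-53.4770)/1.17=-38.3386; Δ=(-42.2036−-53.4770)/(41.4464−30.1730)=1.0000; B=V−Δ·S=-71.4957
Node (3,1) S=45.5455: V=(p*·-26.7181+(1−p*)·-42.2036)/1.17=-25.9502; Δ=(-26.7181−-42.2036)/(56.9319−41.4464)=1.0000; B=V−Δ·S=-71.4957
Node (3,2) S=62.5625: V=(p*·-5.4469+(1−p*)·-26.7181)/1.17=-8.9332; Δ=(-5.4469−-26.7181)/(78.2031−56.9319)=1.0000; B=V−Δ·S=-71.4957
Node (3,3) S=85.9375: V=(p*·23.7719+(1−p*)·-5.4469)/1.17=14.4418; Δ=(23.7719−-5.4469)/(107.4219−78.2031)=1.0000; B=V−Δ·S=-71.4957
Node (2,0) S=36.4364: V=(p*·-25.9502+(1−p*)·-38.3386)/1.17=-24.6711; Δ=(-25.9502−-38.3386)/(45.5455−33.1571)=1.0000; B=V−Δ·S=-61.1075
Node (2,1) S=50.0500: V=(p*·-8.9332+(1−p*)·-25.9502)/1.17=-11.0575; Δ=(-8.9332−-25.9502)/(62.5625−45.5455)=1.0000; B=V−Δ·S=-61.1075
Node (2,2) S=68.7500: V=(p*·14.4418+(1−p*)·-8.9332)/1.17=7.6425; Δ=(14.4418−-8.9332)/(85.9375−62.5625)=1.0000; B=V−Δ·S=-61.1075
Node (1,0) S=40.0400: V=(p*·-11.0575+(1−p*)·-24.6711)/1.17=-12.1886; Δ=(-11.0575−-24.6711)/(50.0500−36.4364)=1.0000; B=V−Δ·S=-52.2286
Node (1,1) S=55.0000: V=(p*·7.6425+(1−p*)·-11.0575)/1.17=2.7714; Δ=(7.6425−-11.0575)/(68.7500−50.0500)=1.0000; B=V−Δ·S=-52.2286
Node (0,0) S=44.0000: V=(p*·2.7714+(1−p*)·-12.1886)/1.17=-0.6398; Δ=(2.7714−-12.1886)/(55.0000−40.0400)=1.0000; B=V−Δ·S=-44.6398
Root portfolio cost Δ·44+B reproduces V0=-0.6398.

(0,0): Delta=1.0000 Bond=-44.6398
(1,0): Delta=1.0000 Bond=-52.2286
(1,1): Delta=1.0000 Bond=-52.2286
(2,0): Delta=1.0000 Bond=-61.1075
(2,1): Delta=1.0000 Bond=-61.1075
(2,2): Delta=1.0000 Bond=-61.1075
(3,0): Delta=1.0000 Bond=-71.4957
(3,1): Delta=1.0000 Bond=-71.4957
(3,2): Delta=1.0000 Bond=-71.4957
(3,3): Delta=1.0000 Bond=-71.4957
V0=-0.6398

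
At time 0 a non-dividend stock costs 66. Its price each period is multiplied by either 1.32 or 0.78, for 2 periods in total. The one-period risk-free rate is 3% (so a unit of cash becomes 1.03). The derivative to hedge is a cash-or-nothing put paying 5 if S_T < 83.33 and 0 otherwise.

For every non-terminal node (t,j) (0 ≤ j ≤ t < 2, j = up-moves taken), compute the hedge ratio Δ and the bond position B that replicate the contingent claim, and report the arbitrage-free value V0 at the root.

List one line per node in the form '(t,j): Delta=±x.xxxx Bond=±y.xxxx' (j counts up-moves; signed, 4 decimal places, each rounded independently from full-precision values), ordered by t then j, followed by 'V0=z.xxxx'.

(0,0): Delta=-0.0631 Bond=7.8647
(1,0): Delta=0.0000 Bond=4.8544
(1,1): Delta=-0.1063 Bond=11.8662
V0=3.7028

The replicating-portfolio and risk-neutral prices coincide; use p* = (1.03−0.78)/(1.32−0.78) = 0.4630 for the latter.
Payoff layer (t=2): V(2,0)=5.0000, V(2,1)=5.0000, V(2,2)=0.0000
(1,0): S=51.4800. Δ = (V_up−V_dn)/(S_up−S_dn) = (5.0000−5.0000)/(67.9536−40.1544) = 0.0000. V = [p*·5.0000 + (1−p*)·5.0000]/1.03 = 4.8544. B = V − Δ·S = 4.8544.
(1,1): S=87.1200. Δ = (V_up−V_dn)/(S_up−S_dn) = (0.0000−5.0000)/(114.9984−67.9536) = -0.1063. V = [p*·0.0000 + (1−p*)·5.0000]/1.03 = 2.6070. B = V − Δ·S = 11.8662.
(0,0): S=66.0000. Δ = (V_up−V_dn)/(S_up−S_dn) = (2.6070−4.8544)/(87.1200−51.4800) = -0.0631. V = [p*·2.6070 + (1−p*)·4.8544]/1.03 = 3.7028. B = V − Δ·S = 7.8647.
Each (Δ,B) replicates both successor values, so the strategy is self-financing and V0 is arbitrage-free.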